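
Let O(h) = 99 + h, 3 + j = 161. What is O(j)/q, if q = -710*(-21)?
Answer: 257/14910 ≈ 0.017237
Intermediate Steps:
j = 158 (j = -3 + 161 = 158)
q = 14910
O(j)/q = (99 + 158)/14910 = 257*(1/14910) = 257/14910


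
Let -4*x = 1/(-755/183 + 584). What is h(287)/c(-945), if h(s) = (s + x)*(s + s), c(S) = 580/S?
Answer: -6607997960319/24619144 ≈ -2.6841e+5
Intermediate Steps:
x = -183/424468 (x = -1/(4*(-755/183 + 584)) = -1/(4*106117/183) = -¼*183/106117 = -183/424468 ≈ -0.00043113)
h(s) = 2*s*(-183/424468 + s) (h(s) = (s - 183/424468)*(s + s) = (-183/424468 + s)*(2*s) = 2*s*(-183/424468 + s))
h(287)/c(-945) = ((1/212234)*287*(-183 + 424468*287))/((580/(-945))) = ((1/212234)*287*(-183 + 121822316))/((580*(-1/945))) = ((1/212234)*287*121822133)/(-116/189) = (34962952171/212234)*(-189/116) = -6607997960319/24619144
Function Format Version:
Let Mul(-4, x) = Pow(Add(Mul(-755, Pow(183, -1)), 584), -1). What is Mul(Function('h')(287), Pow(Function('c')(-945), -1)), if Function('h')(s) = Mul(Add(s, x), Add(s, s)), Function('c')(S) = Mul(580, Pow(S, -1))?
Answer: Rational(-6607997960319, 24619144) ≈ -2.6841e+5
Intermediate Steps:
x = Rational(-183, 424468) (x = Mul(Rational(-1, 4), Pow(Add(Mul(-755, Pow(183, -1)), 584), -1)) = Mul(Rational(-1, 4), Pow(Add(Mul(-755, Rational(1, 183)), 584), -1)) = Mul(Rational(-1, 4), Pow(Add(Rational(-755, 183), 584), -1)) = Mul(Rational(-1, 4), Pow(Rational(106117, 183), -1)) = Mul(Rational(-1, 4), Rational(183, 106117)) = Rational(-183, 424468) ≈ -0.00043113)
Function('h')(s) = Mul(2, s, Add(Rational(-183, 424468), s)) (Function('h')(s) = Mul(Add(s, Rational(-183, 424468)), Add(s, s)) = Mul(Add(Rational(-183, 424468), s), Mul(2, s)) = Mul(2, s, Add(Rational(-183, 424468), s)))
Mul(Function('h')(287), Pow(Function('c')(-945), -1)) = Mul(Mul(Rational(1, 212234), 287, Add(-183, Mul(424468, 287))), Pow(Mul(580, Pow(-945, -1)), -1)) = Mul(Mul(Rational(1, 212234), 287, Add(-183, 121822316)), Pow(Mul(580, Rational(-1, 945)), -1)) = Mul(Mul(Rational(1, 212234), 287, 121822133), Pow(Rational(-116, 189), -1)) = Mul(Rational(34962952171, 212234), Rational(-189, 116)) = Rational(-6607997960319, 24619144)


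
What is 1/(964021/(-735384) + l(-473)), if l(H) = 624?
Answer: 735384/457915595 ≈ 0.0016059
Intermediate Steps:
1/(964021/(-735384) + l(-473)) = 1/(964021/(-735384) + 624) = 1/(964021*(-1/735384) + 624) = 1/(-964021/735384 + 624) = 1/(457915595/735384) = 735384/457915595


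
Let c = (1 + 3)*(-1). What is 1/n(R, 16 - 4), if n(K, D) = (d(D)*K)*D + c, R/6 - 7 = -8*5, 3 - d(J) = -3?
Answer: -1/14260 ≈ -7.0126e-5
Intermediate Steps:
d(J) = 6 (d(J) = 3 - 1*(-3) = 3 + 3 = 6)
c = -4 (c = 4*(-1) = -4)
R = -198 (R = 42 + 6*(-8*5) = 42 + 6*(-40) = 42 - 240 = -198)
n(K, D) = -4 + 6*D*K (n(K, D) = (6*K)*D - 4 = 6*D*K - 4 = -4 + 6*D*K)
1/n(R, 16 - 4) = 1/(-4 + 6*(16 - 4)*(-198)) = 1/(-4 + 6*12*(-198)) = 1/(-4 - 14256) = 1/(-14260) = -1/14260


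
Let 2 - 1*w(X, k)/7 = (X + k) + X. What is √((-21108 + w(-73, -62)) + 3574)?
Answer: 8*I*√251 ≈ 126.74*I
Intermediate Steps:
w(X, k) = 14 - 14*X - 7*k (w(X, k) = 14 - 7*((X + k) + X) = 14 - 7*(k + 2*X) = 14 + (-14*X - 7*k) = 14 - 14*X - 7*k)
√((-21108 + w(-73, -62)) + 3574) = √((-21108 + (14 - 14*(-73) - 7*(-62))) + 3574) = √((-21108 + (14 + 1022 + 434)) + 3574) = √((-21108 + 1470) + 3574) = √(-19638 + 3574) = √(-16064) = 8*I*√251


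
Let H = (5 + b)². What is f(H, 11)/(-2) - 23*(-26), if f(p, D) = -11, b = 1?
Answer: 1207/2 ≈ 603.50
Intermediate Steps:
H = 36 (H = (5 + 1)² = 6² = 36)
f(H, 11)/(-2) - 23*(-26) = -11/(-2) - 23*(-26) = -11*(-½) + 598 = 11/2 + 598 = 1207/2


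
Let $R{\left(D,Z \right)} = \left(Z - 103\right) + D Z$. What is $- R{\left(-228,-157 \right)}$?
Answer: $-35536$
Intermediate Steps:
$R{\left(D,Z \right)} = -103 + Z + D Z$ ($R{\left(D,Z \right)} = \left(-103 + Z\right) + D Z = -103 + Z + D Z$)
$- R{\left(-228,-157 \right)} = - (-103 - 157 - -35796) = - (-103 - 157 + 35796) = \left(-1\right) 35536 = -35536$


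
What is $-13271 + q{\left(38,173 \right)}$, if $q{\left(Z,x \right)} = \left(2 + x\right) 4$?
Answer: $-12571$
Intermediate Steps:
$q{\left(Z,x \right)} = 8 + 4 x$
$-13271 + q{\left(38,173 \right)} = -13271 + \left(8 + 4 \cdot 173\right) = -13271 + \left(8 + 692\right) = -13271 + 700 = -12571$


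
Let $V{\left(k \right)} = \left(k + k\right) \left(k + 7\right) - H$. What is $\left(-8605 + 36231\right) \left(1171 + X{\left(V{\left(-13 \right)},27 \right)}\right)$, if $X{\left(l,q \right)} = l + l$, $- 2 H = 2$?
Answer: $41024610$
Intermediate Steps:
$H = -1$ ($H = \left(- \frac{1}{2}\right) 2 = -1$)
$V{\left(k \right)} = 1 + 2 k \left(7 + k\right)$ ($V{\left(k \right)} = \left(k + k\right) \left(k + 7\right) - -1 = 2 k \left(7 + k\right) + 1 = 1 + 2 k \left(7 + k\right)$)
$X{\left(l,q \right)} = 2 l$
$\left(-8605 + 36231\right) \left(1171 + X{\left(V{\left(-13 \right)},27 \right)}\right) = \left(-8605 + 36231\right) \left(1171 + 2 \left(1 + 2 \left(-13\right)^{2} + 14 \left(-13\right)\right)\right) = 27626 \left(1171 + 2 \left(1 + 2 \cdot 169 - 182\right)\right) = 27626 \left(1171 + 2 \left(1 + 338 - 182\right)\right) = 27626 \left(1171 + 2 \cdot 157\right) = 27626 \left(1171 + 314\right) = 27626 \cdot 1485 = 41024610$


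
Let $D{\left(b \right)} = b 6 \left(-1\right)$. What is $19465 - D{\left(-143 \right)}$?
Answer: $18607$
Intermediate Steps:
$D{\left(b \right)} = - 6 b$ ($D{\left(b \right)} = 6 b \left(-1\right) = - 6 b$)
$19465 - D{\left(-143 \right)} = 19465 - \left(-6\right) \left(-143\right) = 19465 - 858 = 18607$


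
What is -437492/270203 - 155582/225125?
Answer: -140529109646/60829450375 ≈ -2.3102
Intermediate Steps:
-437492/270203 - 155582/225125 = -140529109646/60829450375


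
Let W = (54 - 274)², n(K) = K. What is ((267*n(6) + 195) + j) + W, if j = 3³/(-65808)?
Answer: 367040461/7312 ≈ 50197.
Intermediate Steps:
j = -3/7312 (j = 27*(-1/65808) = -3/7312 ≈ -0.00041028)
W = 48400 (W = (-220)² = 48400)
((267*n(6) + 195) + j) + W = ((267*6 + 195) - 3/7312) + 48400 = ((1602 + 195) - 3/7312) + 48400 = (1797 - 3/7312) + 48400 = 13139661/7312 + 48400 = 367040461/7312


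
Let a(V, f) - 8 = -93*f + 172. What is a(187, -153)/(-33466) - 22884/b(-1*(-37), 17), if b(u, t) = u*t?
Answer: -774899205/21050114 ≈ -36.812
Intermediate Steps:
b(u, t) = t*u
a(V, f) = 180 - 93*f (a(V, f) = 8 + (-93*f + 172) = 8 + (172 - 93*f) = 180 - 93*f)
a(187, -153)/(-33466) - 22884/b(-1*(-37), 17) = (180 - 93*(-153))/(-33466) - 22884/(17*(-1*(-37))) = (180 + 14229)*(-1/33466) - 22884/(17*37) = 14409*(-1/33466) - 22884/629 = -14409/33466 - 22884*1/629 = -14409/33466 - 22884/629 = -774899205/21050114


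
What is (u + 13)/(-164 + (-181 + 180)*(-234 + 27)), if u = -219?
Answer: -206/43 ≈ -4.7907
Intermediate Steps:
(u + 13)/(-164 + (-181 + 180)*(-234 + 27)) = (-219 + 13)/(-164 + (-181 + 180)*(-234 + 27)) = -206/(-164 - 1*(-207)) = -206/(-164 + 207) = -206/43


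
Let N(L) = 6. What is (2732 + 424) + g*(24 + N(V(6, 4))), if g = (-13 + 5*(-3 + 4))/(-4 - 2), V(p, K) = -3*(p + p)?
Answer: 3196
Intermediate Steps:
V(p, K) = -6*p
g = 4/3 (g = (-13 + 5*1)/(-6) = (-13 + 5)*(-⅙) = -8*(-⅙) = 4/3 ≈ 1.3333)
(2732 + 424) + g*(24 + N(V(6, 4))) = (2732 + 424) + 4*(24 + 6)/3 = 3156 + (4/3)*30 = 3156 + 40 = 3196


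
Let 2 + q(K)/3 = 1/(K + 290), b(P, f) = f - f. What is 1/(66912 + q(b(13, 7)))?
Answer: 290/19402743 ≈ 1.4946e-5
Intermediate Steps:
b(P, f) = 0
q(K) = -6 + 3/(290 + K) (q(K) = -6 + 3/(K + 290) = -6 + 3/(290 + K))
1/(66912 + q(b(13, 7))) = 1/(66912 + 3*(-579 - 2*0)/(290 + 0)) = 1/(66912 + 3*(-579 + 0)/290) = 1/(66912 + 3*(1/290)*(-579)) = 1/(66912 - 1737/290) = 1/(19402743/290) = 290/19402743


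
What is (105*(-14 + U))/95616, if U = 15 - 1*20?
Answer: -665/31872 ≈ -0.020865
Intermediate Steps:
U = -5 (U = 15 - 20 = -5)
(105*(-14 + U))/95616 = (105*(-14 - 5))/95616 = (105*(-19))*(1/95616) = -1995*1/95616 = -665/31872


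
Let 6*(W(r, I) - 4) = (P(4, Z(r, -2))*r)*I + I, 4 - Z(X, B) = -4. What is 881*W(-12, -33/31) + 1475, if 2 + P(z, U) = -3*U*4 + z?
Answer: -10631201/62 ≈ -1.7147e+5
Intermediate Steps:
Z(X, B) = 8 (Z(X, B) = 4 - 1*(-4) = 4 + 4 = 8)
P(z, U) = -2 + z - 12*U (P(z, U) = -2 + (-3*U*4 + z) = -2 + (-12*U + z) = -2 + (z - 12*U) = -2 + z - 12*U)
W(r, I) = 4 + I/6 - 47*I*r/3 (W(r, I) = 4 + (((-2 + 4 - 12*8)*r)*I + I)/6 = 4 + (((-2 + 4 - 96)*r)*I + I)/6 = 4 + ((-94*r)*I + I)/6 = 4 + (-94*I*r + I)/6 = 4 + (I - 94*I*r)/6 = 4 + (I/6 - 47*I*r/3) = 4 + I/6 - 47*I*r/3)
881*W(-12, -33/31) + 1475 = 881*(4 + (-33/31)/6 - 47/3*(-33/31)*(-12)) + 1475 = 881*(4 + (-33*1/31)/6 - 47/3*(-33*1/31)*(-12)) + 1475 = 881*(4 + (1/6)*(-33/31) - 47/3*(-33/31)*(-12)) + 1475 = 881*(4 - 11/62 - 6204/31) + 1475 = 881*(-12171/62) + 1475 = -10722651/62 + 1475 = -10631201/62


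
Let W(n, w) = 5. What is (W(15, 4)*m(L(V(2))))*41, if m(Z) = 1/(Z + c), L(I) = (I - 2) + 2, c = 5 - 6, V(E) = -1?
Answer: -205/2 ≈ -102.50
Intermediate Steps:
c = -1
L(I) = I (L(I) = (-2 + I) + 2 = I)
m(Z) = 1/(-1 + Z) (m(Z) = 1/(Z - 1) = 1/(-1 + Z))
(W(15, 4)*m(L(V(2))))*41 = (5/(-1 - 1))*41 = (5/(-2))*41 = (5*(-½))*41 = -5/2*41 = -205/2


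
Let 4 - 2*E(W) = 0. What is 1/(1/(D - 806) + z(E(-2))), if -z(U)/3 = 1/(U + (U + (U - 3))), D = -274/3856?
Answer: -1554105/1556033 ≈ -0.99876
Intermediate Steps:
E(W) = 2 (E(W) = 2 - ½*0 = 2 + 0 = 2)
D = -137/1928 (D = -274*1/3856 = -137/1928 ≈ -0.071058)
z(U) = -3/(-3 + 3*U) (z(U) = -3/(U + (U + (U - 3))) = -3/(U + (U + (-3 + U))) = -3/(U + (-3 + 2*U)) = -3/(-3 + 3*U))
1/(1/(D - 806) + z(E(-2))) = 1/(1/(-137/1928 - 806) - 1/(-1 + 2)) = 1/(1/(-1554105/1928) - 1/1) = 1/(-1928/1554105 - 1*1) = 1/(-1928/1554105 - 1) = 1/(-1556033/1554105) = -1554105/1556033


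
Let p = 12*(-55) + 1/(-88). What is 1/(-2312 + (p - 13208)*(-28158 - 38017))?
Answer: 88/80758773919 ≈ 1.0897e-9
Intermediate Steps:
p = -58081/88 (p = -660 - 1/88 = -58081/88 ≈ -660.01)
1/(-2312 + (p - 13208)*(-28158 - 38017)) = 1/(-2312 + (-58081/88 - 13208)*(-28158 - 38017)) = 1/(-2312 - 1220385/88*(-66175)) = 1/(-2312 + 80758977375/88) = 1/(80758773919/88) = 88/80758773919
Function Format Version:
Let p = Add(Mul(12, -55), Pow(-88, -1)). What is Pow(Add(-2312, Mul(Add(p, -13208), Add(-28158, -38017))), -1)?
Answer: Rational(88, 80758773919) ≈ 1.0897e-9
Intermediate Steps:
p = Rational(-58081, 88) (p = Add(-660, Rational(-1, 88)) = Rational(-58081, 88) ≈ -660.01)
Pow(Add(-2312, Mul(Add(p, -13208), Add(-28158, -38017))), -1) = Pow(Add(-2312, Mul(Add(Rational(-58081, 88), -13208), Add(-28158, -38017))), -1) = Pow(Add(-2312, Mul(Rational(-1220385, 88), -66175)), -1) = Pow(Add(-2312, Rational(80758977375, 88)), -1) = Pow(Rational(80758773919, 88), -1) = Rational(88, 80758773919)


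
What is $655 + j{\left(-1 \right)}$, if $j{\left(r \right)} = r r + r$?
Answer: $655$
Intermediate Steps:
$j{\left(r \right)} = r + r^{2}$ ($j{\left(r \right)} = r^{2} + r = r + r^{2}$)
$655 + j{\left(-1 \right)} = 655 - \left(1 - 1\right) = 655 - 0 = 655 + 0 = 655$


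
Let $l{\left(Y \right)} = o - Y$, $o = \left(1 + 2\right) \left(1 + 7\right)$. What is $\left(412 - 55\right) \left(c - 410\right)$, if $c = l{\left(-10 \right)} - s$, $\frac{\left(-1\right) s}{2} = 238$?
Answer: $35700$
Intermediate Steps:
$o = 24$ ($o = 3 \cdot 8 = 24$)
$l{\left(Y \right)} = 24 - Y$
$s = -476$ ($s = \left(-2\right) 238 = -476$)
$c = 510$ ($c = \left(24 - -10\right) - -476 = \left(24 + 10\right) + 476 = 34 + 476 = 510$)
$\left(412 - 55\right) \left(c - 410\right) = \left(412 - 55\right) \left(510 - 410\right) = 357 \left(510 - 410\right) = 357 \cdot 100 = 35700$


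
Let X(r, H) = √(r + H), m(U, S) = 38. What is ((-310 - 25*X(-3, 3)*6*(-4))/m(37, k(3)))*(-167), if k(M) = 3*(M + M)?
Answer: 25885/19 ≈ 1362.4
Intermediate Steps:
k(M) = 6*M (k(M) = 3*(2*M) = 6*M)
X(r, H) = √(H + r)
((-310 - 25*X(-3, 3)*6*(-4))/m(37, k(3)))*(-167) = ((-310 - 25*√(3 - 3)*6*(-4))/38)*(-167) = ((-310 - 25*√0*6*(-4))*(1/38))*(-167) = ((-310 - 25*0*6*(-4))*(1/38))*(-167) = ((-310 - 0*(-4))*(1/38))*(-167) = ((-310 - 25*0)*(1/38))*(-167) = ((-310 + 0)*(1/38))*(-167) = -310*1/38*(-167) = -155/19*(-167) = 25885/19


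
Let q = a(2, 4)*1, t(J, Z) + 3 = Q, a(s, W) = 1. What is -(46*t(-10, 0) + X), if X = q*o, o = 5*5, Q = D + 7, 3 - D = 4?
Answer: -163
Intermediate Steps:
D = -1 (D = 3 - 1*4 = 3 - 4 = -1)
Q = 6 (Q = -1 + 7 = 6)
t(J, Z) = 3 (t(J, Z) = -3 + 6 = 3)
o = 25
q = 1 (q = 1*1 = 1)
X = 25 (X = 1*25 = 25)
-(46*t(-10, 0) + X) = -(46*3 + 25) = -(138 + 25) = -1*163 = -163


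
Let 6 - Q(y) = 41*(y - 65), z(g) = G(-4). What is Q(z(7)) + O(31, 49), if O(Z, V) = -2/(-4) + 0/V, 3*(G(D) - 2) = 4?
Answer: 15209/6 ≈ 2534.8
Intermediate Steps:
G(D) = 10/3 (G(D) = 2 + (1/3)*4 = 2 + 4/3 = 10/3)
z(g) = 10/3
Q(y) = 2671 - 41*y (Q(y) = 6 - 41*(y - 65) = 6 - 41*(-65 + y) = 6 - (-2665 + 41*y) = 6 + (2665 - 41*y) = 2671 - 41*y)
O(Z, V) = 1/2 (O(Z, V) = -2*(-1/4) + 0 = 1/2 + 0 = 1/2)
Q(z(7)) + O(31, 49) = (2671 - 41*10/3) + 1/2 = (2671 - 410/3) + 1/2 = 7603/3 + 1/2 = 15209/6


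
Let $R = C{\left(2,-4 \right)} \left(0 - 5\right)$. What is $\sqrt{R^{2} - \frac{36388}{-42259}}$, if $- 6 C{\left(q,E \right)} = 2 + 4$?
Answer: $\frac{\sqrt{46183297517}}{42259} \approx 5.0854$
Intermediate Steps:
$C{\left(q,E \right)} = -1$ ($C{\left(q,E \right)} = - \frac{2 + 4}{6} = \left(- \frac{1}{6}\right) 6 = -1$)
$R = 5$ ($R = - (0 - 5) = \left(-1\right) \left(-5\right) = 5$)
$\sqrt{R^{2} - \frac{36388}{-42259}} = \sqrt{5^{2} - \frac{36388}{-42259}} = \sqrt{25 - - \frac{36388}{42259}} = \sqrt{25 + \frac{36388}{42259}} = \sqrt{\frac{1092863}{42259}} = \frac{\sqrt{46183297517}}{42259}$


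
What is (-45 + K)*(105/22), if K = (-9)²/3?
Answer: -945/11 ≈ -85.909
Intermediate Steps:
K = 27 (K = 81*(⅓) = 27)
(-45 + K)*(105/22) = (-45 + 27)*(105/22) = -1890/22 = -18*105/22 = -945/11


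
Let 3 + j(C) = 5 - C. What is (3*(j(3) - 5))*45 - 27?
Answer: -837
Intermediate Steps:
j(C) = 2 - C (j(C) = -3 + (5 - C) = 2 - C)
(3*(j(3) - 5))*45 - 27 = (3*((2 - 1*3) - 5))*45 - 27 = (3*((2 - 3) - 5))*45 - 27 = (3*(-1 - 5))*45 - 27 = (3*(-6))*45 - 27 = -18*45 - 27 = -810 - 27 = -837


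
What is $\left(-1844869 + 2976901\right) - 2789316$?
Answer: $-1657284$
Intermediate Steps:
$\left(-1844869 + 2976901\right) - 2789316 = 1132032 - 2789316 = -1657284$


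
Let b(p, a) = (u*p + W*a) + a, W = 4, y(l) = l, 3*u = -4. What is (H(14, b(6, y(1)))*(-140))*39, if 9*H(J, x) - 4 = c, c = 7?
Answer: -20020/3 ≈ -6673.3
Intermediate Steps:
u = -4/3 (u = (⅓)*(-4) = -4/3 ≈ -1.3333)
b(p, a) = 5*a - 4*p/3 (b(p, a) = (-4*p/3 + 4*a) + a = (4*a - 4*p/3) + a = 5*a - 4*p/3)
H(J, x) = 11/9 (H(J, x) = 4/9 + (⅑)*7 = 4/9 + 7/9 = 11/9)
(H(14, b(6, y(1)))*(-140))*39 = ((11/9)*(-140))*39 = -1540/9*39 = -20020/3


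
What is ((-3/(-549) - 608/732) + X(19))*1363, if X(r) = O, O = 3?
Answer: 542474/183 ≈ 2964.3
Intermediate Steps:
X(r) = 3
((-3/(-549) - 608/732) + X(19))*1363 = ((-3/(-549) - 608/732) + 3)*1363 = ((-3*(-1/549) - 608*1/732) + 3)*1363 = ((1/183 - 152/183) + 3)*1363 = (-151/183 + 3)*1363 = (398/183)*1363 = 542474/183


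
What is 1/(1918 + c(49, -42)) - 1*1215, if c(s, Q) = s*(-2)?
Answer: -2211299/1820 ≈ -1215.0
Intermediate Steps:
c(s, Q) = -2*s
1/(1918 + c(49, -42)) - 1*1215 = 1/(1918 - 2*49) - 1*1215 = 1/(1918 - 98) - 1215 = 1/1820 - 1215 = -2211299/1820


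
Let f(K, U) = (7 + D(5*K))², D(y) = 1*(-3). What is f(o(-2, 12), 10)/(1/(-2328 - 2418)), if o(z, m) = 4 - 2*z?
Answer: -75936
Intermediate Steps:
D(y) = -3
f(K, U) = 16 (f(K, U) = (7 - 3)² = 4² = 16)
f(o(-2, 12), 10)/(1/(-2328 - 2418)) = 16/(1/(-2328 - 2418)) = 16/(1/(-4746)) = 16/(-1/4746) = 16*(-4746) = -75936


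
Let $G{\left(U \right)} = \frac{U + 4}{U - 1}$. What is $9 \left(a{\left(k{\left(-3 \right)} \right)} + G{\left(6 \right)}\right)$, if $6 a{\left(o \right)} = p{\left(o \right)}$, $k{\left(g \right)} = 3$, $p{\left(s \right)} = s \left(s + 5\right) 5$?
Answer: $198$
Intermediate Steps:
$p{\left(s \right)} = 5 s \left(5 + s\right)$ ($p{\left(s \right)} = s \left(5 + s\right) 5 = 5 s \left(5 + s\right)$)
$G{\left(U \right)} = \frac{4 + U}{-1 + U}$
$a{\left(o \right)} = \frac{5 o \left(5 + o\right)}{6}$
$9 \left(a{\left(k{\left(-3 \right)} \right)} + G{\left(6 \right)}\right) = 9 \left(\frac{5}{6} \cdot 3 \left(5 + 3\right) + \frac{4 + 6}{-1 + 6}\right) = 9 \left(\frac{5}{6} \cdot 3 \cdot 8 + \frac{1}{5} \cdot 10\right) = 9 \left(20 + \frac{1}{5} \cdot 10\right) = 9 \left(20 + 2\right) = 9 \cdot 22 = 198$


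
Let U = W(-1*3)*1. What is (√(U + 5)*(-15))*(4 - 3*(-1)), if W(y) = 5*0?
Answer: -105*√5 ≈ -234.79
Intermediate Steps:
W(y) = 0
U = 0 (U = 0*1 = 0)
(√(U + 5)*(-15))*(4 - 3*(-1)) = (√(0 + 5)*(-15))*(4 - 3*(-1)) = (√5*(-15))*(4 + 3) = -15*√5*7 = -105*√5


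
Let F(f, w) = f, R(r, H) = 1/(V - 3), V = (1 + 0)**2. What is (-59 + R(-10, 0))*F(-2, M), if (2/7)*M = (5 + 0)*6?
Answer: 119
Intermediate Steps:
V = 1 (V = 1**2 = 1)
M = 105 (M = 7*((5 + 0)*6)/2 = 7*(5*6)/2 = (7/2)*30 = 105)
R(r, H) = -1/2 (R(r, H) = 1/(1 - 3) = 1/(-2) = -1/2)
(-59 + R(-10, 0))*F(-2, M) = (-59 - 1/2)*(-2) = -119/2*(-2) = 119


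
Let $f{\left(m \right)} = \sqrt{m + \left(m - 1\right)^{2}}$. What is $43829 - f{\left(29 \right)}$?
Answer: $43829 - \sqrt{813} \approx 43801.0$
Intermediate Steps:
$f{\left(m \right)} = \sqrt{m + \left(-1 + m\right)^{2}}$
$43829 - f{\left(29 \right)} = 43829 - \sqrt{29 + \left(-1 + 29\right)^{2}} = 43829 - \sqrt{29 + 28^{2}} = 43829 - \sqrt{29 + 784} = 43829 - \sqrt{813}$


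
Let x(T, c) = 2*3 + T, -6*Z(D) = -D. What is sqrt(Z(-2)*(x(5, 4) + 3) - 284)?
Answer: I*sqrt(2598)/3 ≈ 16.99*I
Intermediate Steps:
Z(D) = D/6 (Z(D) = -(-1)*D/6 = D/6)
x(T, c) = 6 + T
sqrt(Z(-2)*(x(5, 4) + 3) - 284) = sqrt(((1/6)*(-2))*((6 + 5) + 3) - 284) = sqrt(-(11 + 3)/3 - 284) = sqrt(-1/3*14 - 284) = sqrt(-14/3 - 284) = sqrt(-866/3) = I*sqrt(2598)/3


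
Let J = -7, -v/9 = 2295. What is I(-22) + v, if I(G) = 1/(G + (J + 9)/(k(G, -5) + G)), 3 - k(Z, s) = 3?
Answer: -5019176/243 ≈ -20655.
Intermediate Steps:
v = -20655 (v = -9*2295 = -20655)
k(Z, s) = 0 (k(Z, s) = 3 - 1*3 = 3 - 3 = 0)
I(G) = 1/(G + 2/G) (I(G) = 1/(G + (-7 + 9)/(0 + G)) = 1/(G + 2/G))
I(-22) + v = -22/(2 + (-22)²) - 20655 = -22/(2 + 484) - 20655 = -22/486 - 20655 = -22*1/486 - 20655 = -11/243 - 20655 = -5019176/243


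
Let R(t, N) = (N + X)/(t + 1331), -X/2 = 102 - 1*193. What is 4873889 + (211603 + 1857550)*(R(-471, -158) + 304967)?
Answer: 135671087635518/215 ≈ 6.3103e+11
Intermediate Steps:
X = 182 (X = -2*(102 - 1*193) = -2*(102 - 193) = -2*(-91) = 182)
R(t, N) = (182 + N)/(1331 + t) (R(t, N) = (N + 182)/(t + 1331) = (182 + N)/(1331 + t))
4873889 + (211603 + 1857550)*(R(-471, -158) + 304967) = 4873889 + (211603 + 1857550)*((182 - 158)/(1331 - 471) + 304967) = 4873889 + 2069153*(24/860 + 304967) = 4873889 + 2069153*((1/860)*24 + 304967) = 4873889 + 2069153*(6/215 + 304967) = 4873889 + 2069153*(65567911/215) = 4873889 + 135670039749383/215 = 135671087635518/215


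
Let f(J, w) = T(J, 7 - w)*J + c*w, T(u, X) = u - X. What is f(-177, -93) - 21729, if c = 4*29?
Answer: 16512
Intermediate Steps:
c = 116
f(J, w) = 116*w + J*(-7 + J + w) (f(J, w) = (J - (7 - w))*J + 116*w = (J + (-7 + w))*J + 116*w = (-7 + J + w)*J + 116*w = J*(-7 + J + w) + 116*w = 116*w + J*(-7 + J + w))
f(-177, -93) - 21729 = (116*(-93) - 177*(-7 - 177 - 93)) - 21729 = (-10788 - 177*(-277)) - 21729 = (-10788 + 49029) - 21729 = 38241 - 21729 = 16512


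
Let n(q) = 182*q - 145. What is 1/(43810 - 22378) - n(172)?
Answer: -667799687/21432 ≈ -31159.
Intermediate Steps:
n(q) = -145 + 182*q
1/(43810 - 22378) - n(172) = 1/(43810 - 22378) - (-145 + 182*172) = 1/21432 - (-145 + 31304) = 1/21432 - 1*31159 = 1/21432 - 31159 = -667799687/21432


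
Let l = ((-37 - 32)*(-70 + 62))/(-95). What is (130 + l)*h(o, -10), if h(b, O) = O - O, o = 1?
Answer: 0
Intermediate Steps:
h(b, O) = 0
l = -552/95 (l = -69*(-8)*(-1/95) = 552*(-1/95) = -552/95 ≈ -5.8105)
(130 + l)*h(o, -10) = (130 - 552/95)*0 = (11798/95)*0 = 0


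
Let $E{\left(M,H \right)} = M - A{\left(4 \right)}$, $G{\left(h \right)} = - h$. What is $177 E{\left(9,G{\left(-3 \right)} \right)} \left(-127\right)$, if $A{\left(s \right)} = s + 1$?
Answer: $-89916$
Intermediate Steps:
$A{\left(s \right)} = 1 + s$
$E{\left(M,H \right)} = -5 + M$ ($E{\left(M,H \right)} = M - \left(1 + 4\right) = M - 5 = -5 + M$)
$177 E{\left(9,G{\left(-3 \right)} \right)} \left(-127\right) = 177 \left(-5 + 9\right) \left(-127\right) = 177 \cdot 4 \left(-127\right) = 708 \left(-127\right) = -89916$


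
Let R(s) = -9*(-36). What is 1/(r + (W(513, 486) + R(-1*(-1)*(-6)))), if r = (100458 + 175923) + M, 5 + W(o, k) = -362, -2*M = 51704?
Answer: 1/250486 ≈ 3.9922e-6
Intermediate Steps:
M = -25852 (M = -1/2*51704 = -25852)
R(s) = 324
W(o, k) = -367 (W(o, k) = -5 - 362 = -367)
r = 250529 (r = (100458 + 175923) - 25852 = 276381 - 25852 = 250529)
1/(r + (W(513, 486) + R(-1*(-1)*(-6)))) = 1/(250529 + (-367 + 324)) = 1/(250529 - 43) = 1/250486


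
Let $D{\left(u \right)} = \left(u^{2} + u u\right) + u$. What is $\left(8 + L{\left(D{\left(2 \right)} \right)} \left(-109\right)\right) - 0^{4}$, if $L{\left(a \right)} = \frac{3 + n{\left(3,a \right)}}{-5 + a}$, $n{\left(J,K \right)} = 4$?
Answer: $- \frac{723}{5} \approx -144.6$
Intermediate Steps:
$D{\left(u \right)} = u + 2 u^{2}$ ($D{\left(u \right)} = \left(u^{2} + u^{2}\right) + u = 2 u^{2} + u = u + 2 u^{2}$)
$L{\left(a \right)} = \frac{7}{-5 + a}$ ($L{\left(a \right)} = \frac{3 + 4}{-5 + a} = \frac{7}{-5 + a}$)
$\left(8 + L{\left(D{\left(2 \right)} \right)} \left(-109\right)\right) - 0^{4} = \left(8 + \frac{7}{-5 + 2 \left(1 + 2 \cdot 2\right)} \left(-109\right)\right) - 0^{4} = \left(8 + \frac{7}{-5 + 2 \left(1 + 4\right)} \left(-109\right)\right) - 0 = \left(8 + \frac{7}{-5 + 2 \cdot 5} \left(-109\right)\right) + 0 = \left(8 + \frac{7}{-5 + 10} \left(-109\right)\right) + 0 = \left(8 + \frac{7}{5} \left(-109\right)\right) + 0 = \left(8 - \frac{763}{5}\right) + 0 = - \frac{723}{5} + 0 = - \frac{723}{5}$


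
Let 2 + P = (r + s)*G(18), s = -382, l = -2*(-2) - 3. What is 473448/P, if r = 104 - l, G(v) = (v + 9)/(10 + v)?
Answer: -13256544/7589 ≈ -1746.8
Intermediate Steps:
l = 1 (l = 4 - 3 = 1)
G(v) = (9 + v)/(10 + v)
r = 103 (r = 104 - 1*1 = 104 - 1 = 103)
P = -7589/28 (P = -2 + (103 - 382)*((9 + 18)/(10 + 18)) = -2 - 279*27/28 = -2 - 7533/28 = -7589/28 ≈ -271.04)
473448/P = 473448/(-7589/28) = 473448*(-28/7589) = -13256544/7589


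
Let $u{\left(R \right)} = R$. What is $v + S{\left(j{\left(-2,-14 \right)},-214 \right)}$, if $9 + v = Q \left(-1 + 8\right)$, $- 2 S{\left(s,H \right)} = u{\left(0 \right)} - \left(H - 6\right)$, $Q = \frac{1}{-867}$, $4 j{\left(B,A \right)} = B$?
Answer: $- \frac{103180}{867} \approx -119.01$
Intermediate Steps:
$j{\left(B,A \right)} = \frac{B}{4}$
$Q = - \frac{1}{867} \approx -0.0011534$
$S{\left(s,H \right)} = -3 + \frac{H}{2}$ ($S{\left(s,H \right)} = - \frac{0 - \left(H - 6\right)}{2} = - \frac{0 - \left(-6 + H\right)}{2} = - \frac{6 - H}{2} = -3 + \frac{H}{2}$)
$v = - \frac{7810}{867}$ ($v = -9 - \frac{-1 + 8}{867} = -9 - \frac{7}{867} = - \frac{7810}{867} \approx -9.0081$)
$v + S{\left(j{\left(-2,-14 \right)},-214 \right)} = - \frac{7810}{867} + \left(-3 + \frac{1}{2} \left(-214\right)\right) = - \frac{7810}{867} - 110 = - \frac{103180}{867}$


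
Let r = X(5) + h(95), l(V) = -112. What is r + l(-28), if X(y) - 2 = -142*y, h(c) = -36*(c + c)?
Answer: -7660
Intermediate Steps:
h(c) = -72*c
X(y) = 2 - 142*y
r = -7548 (r = (2 - 142*5) - 72*95 = (2 - 710) - 6840 = -708 - 6840 = -7548)
r + l(-28) = -7548 - 112 = -7660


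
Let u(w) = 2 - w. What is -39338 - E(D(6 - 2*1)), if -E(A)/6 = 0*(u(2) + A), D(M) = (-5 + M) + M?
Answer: -39338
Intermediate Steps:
D(M) = -5 + 2*M
E(A) = 0 (E(A) = -0*((2 - 1*2) + A) = -0*((2 - 2) + A) = -0*(0 + A) = -0*A = -6*0 = 0)
-39338 - E(D(6 - 2*1)) = -39338 - 1*0 = -39338 + 0 = -39338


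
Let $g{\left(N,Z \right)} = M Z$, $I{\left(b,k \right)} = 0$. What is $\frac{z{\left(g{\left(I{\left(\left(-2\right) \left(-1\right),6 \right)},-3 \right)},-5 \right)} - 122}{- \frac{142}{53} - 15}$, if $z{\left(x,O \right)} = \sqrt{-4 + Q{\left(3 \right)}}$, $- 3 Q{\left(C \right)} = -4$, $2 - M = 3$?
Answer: $\frac{6466}{937} - \frac{106 i \sqrt{6}}{2811} \approx 6.9007 - 0.092368 i$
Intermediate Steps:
$M = -1$ ($M = 2 - 3 = -1$)
$Q{\left(C \right)} = \frac{4}{3}$ ($Q{\left(C \right)} = \left(- \frac{1}{3}\right) \left(-4\right) = \frac{4}{3}$)
$g{\left(N,Z \right)} = - Z$
$z{\left(x,O \right)} = \frac{2 i \sqrt{6}}{3}$ ($z{\left(x,O \right)} = \sqrt{-4 + \frac{4}{3}} = \sqrt{- \frac{8}{3}} = \frac{2 i \sqrt{6}}{3}$)
$\frac{z{\left(g{\left(I{\left(\left(-2\right) \left(-1\right),6 \right)},-3 \right)},-5 \right)} - 122}{- \frac{142}{53} - 15} = \frac{\frac{2 i \sqrt{6}}{3} - 122}{- \frac{142}{53} - 15} = \frac{-122 + \frac{2 i \sqrt{6}}{3}}{\left(-142\right) \frac{1}{53} - 15} = \frac{-122 + \frac{2 i \sqrt{6}}{3}}{- \frac{142}{53} - 15} = \frac{-122 + \frac{2 i \sqrt{6}}{3}}{- \frac{937}{53}} = \left(-122 + \frac{2 i \sqrt{6}}{3}\right) \left(- \frac{53}{937}\right) = \frac{6466}{937} - \frac{106 i \sqrt{6}}{2811}$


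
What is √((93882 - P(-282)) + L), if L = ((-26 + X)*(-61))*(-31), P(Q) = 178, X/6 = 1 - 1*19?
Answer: I*√159690 ≈ 399.61*I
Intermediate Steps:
X = -108 (X = 6*(1 - 1*19) = 6*(1 - 19) = 6*(-18) = -108)
L = -253394 (L = ((-26 - 108)*(-61))*(-31) = -134*(-61)*(-31) = 8174*(-31) = -253394)
√((93882 - P(-282)) + L) = √((93882 - 1*178) - 253394) = √((93882 - 178) - 253394) = √(93704 - 253394) = √(-159690) = I*√159690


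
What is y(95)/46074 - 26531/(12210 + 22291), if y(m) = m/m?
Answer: -1222354793/1589599074 ≈ -0.76897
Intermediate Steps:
y(m) = 1
y(95)/46074 - 26531/(12210 + 22291) = 1/46074 - 26531/(12210 + 22291) = 1*(1/46074) - 26531/34501 = 1/46074 - 26531*1/34501 = 1/46074 - 26531/34501 = -1222354793/1589599074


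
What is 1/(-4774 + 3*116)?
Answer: -1/4426 ≈ -0.00022594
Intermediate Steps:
1/(-4774 + 3*116) = 1/(-4774 + 348) = 1/(-4426) = -1/4426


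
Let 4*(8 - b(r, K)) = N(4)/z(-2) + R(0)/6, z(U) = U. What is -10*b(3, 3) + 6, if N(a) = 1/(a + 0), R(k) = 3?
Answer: -1169/16 ≈ -73.063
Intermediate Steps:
N(a) = 1/a
b(r, K) = 253/32 (b(r, K) = 8 - (1/(4*(-2)) + 3/6)/4 = 8 - ((¼)*(-½) + 3*(⅙))/4 = 8 - (-⅛ + ½)/4 = 8 - ¼*3/8 = 8 - 3/32 = 253/32)
-10*b(3, 3) + 6 = -10*253/32 + 6 = -1265/16 + 6 = -1169/16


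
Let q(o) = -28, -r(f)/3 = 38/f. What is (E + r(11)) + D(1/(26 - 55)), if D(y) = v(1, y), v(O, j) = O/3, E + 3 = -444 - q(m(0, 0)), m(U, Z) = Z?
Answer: -14158/33 ≈ -429.03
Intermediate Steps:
r(f) = -114/f
E = -419 (E = -3 + (-444 - 1*(-28)) = -3 + (-444 + 28) = -3 - 416 = -419)
v(O, j) = O/3 (v(O, j) = O*(1/3) = O/3)
D(y) = 1/3 (D(y) = (1/3)*1 = 1/3)
(E + r(11)) + D(1/(26 - 55)) = (-419 - 114/11) + 1/3 = -4723/11 + 1/3 = -14158/33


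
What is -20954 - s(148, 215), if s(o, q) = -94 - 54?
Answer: -20806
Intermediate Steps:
s(o, q) = -148
-20954 - s(148, 215) = -20954 - 1*(-148) = -20954 + 148 = -20806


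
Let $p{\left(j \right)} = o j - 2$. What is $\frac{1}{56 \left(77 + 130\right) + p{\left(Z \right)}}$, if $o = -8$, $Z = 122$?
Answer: $\frac{1}{10614} \approx 9.4215 \cdot 10^{-5}$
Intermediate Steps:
$p{\left(j \right)} = -2 - 8 j$ ($p{\left(j \right)} = - 8 j - 2 = -2 - 8 j$)
$\frac{1}{56 \left(77 + 130\right) + p{\left(Z \right)}} = \frac{1}{56 \left(77 + 130\right) - 978} = \frac{1}{56 \cdot 207 - 978} = \frac{1}{11592 - 978} = \frac{1}{10614}$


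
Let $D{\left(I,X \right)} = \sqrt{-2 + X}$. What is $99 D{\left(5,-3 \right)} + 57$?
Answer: $57 + 99 i \sqrt{5} \approx 57.0 + 221.37 i$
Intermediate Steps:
$99 D{\left(5,-3 \right)} + 57 = 99 \sqrt{-2 - 3} + 57 = 99 \sqrt{-5} + 57 = 99 i \sqrt{5} + 57 = 57 + 99 i \sqrt{5}$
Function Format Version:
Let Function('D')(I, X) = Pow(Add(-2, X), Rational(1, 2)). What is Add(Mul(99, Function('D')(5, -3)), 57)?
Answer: Add(57, Mul(99, I, Pow(5, Rational(1, 2)))) ≈ Add(57.000, Mul(221.37, I))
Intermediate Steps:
Add(Mul(99, Function('D')(5, -3)), 57) = Add(Mul(99, Pow(Add(-2, -3), Rational(1, 2))), 57) = Add(Mul(99, Pow(-5, Rational(1, 2))), 57) = Add(Mul(99, Mul(I, Pow(5, Rational(1, 2)))), 57) = Add(Mul(99, I, Pow(5, Rational(1, 2))), 57) = Add(57, Mul(99, I, Pow(5, Rational(1, 2))))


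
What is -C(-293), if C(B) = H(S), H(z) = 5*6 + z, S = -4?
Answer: -26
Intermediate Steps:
H(z) = 30 + z
C(B) = 26 (C(B) = 30 - 4 = 26)
-C(-293) = -1*26 = -26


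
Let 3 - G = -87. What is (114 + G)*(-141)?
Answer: -28764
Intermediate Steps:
G = 90 (G = 3 - 1*(-87) = 3 + 87 = 90)
(114 + G)*(-141) = (114 + 90)*(-141) = 204*(-141) = -28764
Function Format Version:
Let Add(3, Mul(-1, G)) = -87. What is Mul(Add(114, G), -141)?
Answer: -28764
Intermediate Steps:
G = 90 (G = Add(3, Mul(-1, -87)) = Add(3, 87) = 90)
Mul(Add(114, G), -141) = Mul(Add(114, 90), -141) = Mul(204, -141) = -28764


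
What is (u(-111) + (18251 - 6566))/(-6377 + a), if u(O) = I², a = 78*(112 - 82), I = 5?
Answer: -11710/4037 ≈ -2.9007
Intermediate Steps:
a = 2340 (a = 78*30 = 2340)
u(O) = 25 (u(O) = 5² = 25)
(u(-111) + (18251 - 6566))/(-6377 + a) = (25 + (18251 - 6566))/(-6377 + 2340) = (25 + 11685)/(-4037) = 11710*(-1/4037) = -11710/4037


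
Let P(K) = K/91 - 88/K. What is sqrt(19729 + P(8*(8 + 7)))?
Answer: 2*sqrt(9190164165)/1365 ≈ 140.46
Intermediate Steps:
P(K) = -88/K + K/91 (P(K) = K*(1/91) - 88/K = K/91 - 88/K = -88/K + K/91)
sqrt(19729 + P(8*(8 + 7))) = sqrt(19729 + (-88*1/(8*(8 + 7)) + (8*(8 + 7))/91)) = sqrt(19729 + (-88/(8*15) + (8*15)/91)) = sqrt(19729 + (-88/120 + (1/91)*120)) = sqrt(19729 + (-88*1/120 + 120/91)) = sqrt(19729 + (-11/15 + 120/91)) = sqrt(19729 + 799/1365) = sqrt(26930884/1365) = 2*sqrt(9190164165)/1365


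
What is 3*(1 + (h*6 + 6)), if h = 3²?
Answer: 183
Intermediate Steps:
h = 9
3*(1 + (h*6 + 6)) = 3*(1 + (9*6 + 6)) = 3*(1 + (54 + 6)) = 3*(1 + 60) = 3*61 = 183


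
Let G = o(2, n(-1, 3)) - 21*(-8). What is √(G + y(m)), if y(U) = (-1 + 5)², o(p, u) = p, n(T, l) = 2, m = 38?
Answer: √186 ≈ 13.638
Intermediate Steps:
y(U) = 16 (y(U) = 4² = 16)
G = 170 (G = 2 - 21*(-8) = 2 + 168 = 170)
√(G + y(m)) = √(170 + 16) = √186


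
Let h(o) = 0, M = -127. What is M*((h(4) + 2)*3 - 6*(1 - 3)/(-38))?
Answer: -13716/19 ≈ -721.89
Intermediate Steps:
M*((h(4) + 2)*3 - 6*(1 - 3)/(-38)) = -127*((0 + 2)*3 - 6*(1 - 3)/(-38)) = -127*(2*3 - 6*(-2)*(-1/38)) = -127*(6 + 12*(-1/38)) = -127*(6 - 6/19) = -127*108/19 = -13716/19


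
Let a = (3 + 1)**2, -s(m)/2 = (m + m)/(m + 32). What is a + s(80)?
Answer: 92/7 ≈ 13.143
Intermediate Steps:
s(m) = -4*m/(32 + m) (s(m) = -2*(m + m)/(m + 32) = -2*2*m/(32 + m) = -4*m/(32 + m))
a = 16 (a = 4**2 = 16)
a + s(80) = 16 - 4*80/(32 + 80) = 16 - 4*80/112 = 16 - 4*80*1/112 = 16 - 20/7 = 92/7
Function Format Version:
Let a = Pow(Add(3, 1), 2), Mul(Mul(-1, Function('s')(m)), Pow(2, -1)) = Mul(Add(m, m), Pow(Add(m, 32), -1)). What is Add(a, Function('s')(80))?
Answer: Rational(92, 7) ≈ 13.143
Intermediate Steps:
Function('s')(m) = Mul(-4, m, Pow(Add(32, m), -1)) (Function('s')(m) = Mul(-2, Mul(Add(m, m), Pow(Add(m, 32), -1))) = Mul(-2, Mul(Mul(2, m), Pow(Add(32, m), -1))) = Mul(-2, Mul(2, m, Pow(Add(32, m), -1))) = Mul(-4, m, Pow(Add(32, m), -1)))
a = 16 (a = Pow(4, 2) = 16)
Add(a, Function('s')(80)) = Add(16, Mul(-4, 80, Pow(Add(32, 80), -1))) = Add(16, Mul(-4, 80, Pow(112, -1))) = Add(16, Mul(-4, 80, Rational(1, 112))) = Add(16, Rational(-20, 7)) = Rational(92, 7)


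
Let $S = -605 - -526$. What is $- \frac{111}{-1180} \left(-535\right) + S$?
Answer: $- \frac{30521}{236} \approx -129.33$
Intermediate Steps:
$S = -79$ ($S = -605 + 526 = -79$)
$- \frac{111}{-1180} \left(-535\right) + S = - \frac{111}{-1180} \left(-535\right) - 79 = \left(-111\right) \left(- \frac{1}{1180}\right) \left(-535\right) - 79 = \frac{111}{1180} \left(-535\right) - 79 = - \frac{11877}{236} - 79 = - \frac{30521}{236}$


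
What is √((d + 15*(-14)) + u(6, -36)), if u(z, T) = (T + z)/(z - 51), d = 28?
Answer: 4*I*√102/3 ≈ 13.466*I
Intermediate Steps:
u(z, T) = (T + z)/(-51 + z)
√((d + 15*(-14)) + u(6, -36)) = √((28 + 15*(-14)) + (-36 + 6)/(-51 + 6)) = √((28 - 210) - 30/(-45)) = √(-182 - 1/45*(-30)) = √(-182 + ⅔) = √(-544/3) = 4*I*√102/3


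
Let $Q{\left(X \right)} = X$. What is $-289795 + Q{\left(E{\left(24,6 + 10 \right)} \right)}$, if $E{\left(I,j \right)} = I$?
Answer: $-289771$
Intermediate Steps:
$-289795 + Q{\left(E{\left(24,6 + 10 \right)} \right)} = -289795 + 24 = -289771$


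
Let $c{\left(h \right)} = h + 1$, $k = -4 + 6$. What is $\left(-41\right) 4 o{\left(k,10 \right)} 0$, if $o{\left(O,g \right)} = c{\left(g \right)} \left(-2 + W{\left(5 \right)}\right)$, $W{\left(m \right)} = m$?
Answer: $0$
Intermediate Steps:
$k = 2$
$c{\left(h \right)} = 1 + h$
$o{\left(O,g \right)} = 3 + 3 g$ ($o{\left(O,g \right)} = \left(1 + g\right) \left(-2 + 5\right) = \left(1 + g\right) 3 = 3 + 3 g$)
$\left(-41\right) 4 o{\left(k,10 \right)} 0 = \left(-41\right) 4 \left(3 + 3 \cdot 10\right) 0 = - 164 \left(3 + 30\right) 0 = \left(-164\right) 33 \cdot 0 = \left(-5412\right) 0 = 0$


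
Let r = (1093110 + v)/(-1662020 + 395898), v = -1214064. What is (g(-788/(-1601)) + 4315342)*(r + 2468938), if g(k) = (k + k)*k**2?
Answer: 1456771375458119291885425830/136730673884519 ≈ 1.0654e+13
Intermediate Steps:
r = 3183/33319 (r = (1093110 - 1214064)/(-1662020 + 395898) = -120954/(-1266122) = -120954*(-1/1266122) = 3183/33319 ≈ 0.095531)
g(k) = 2*k**3 (g(k) = (2*k)*k**2 = 2*k**3)
(g(-788/(-1601)) + 4315342)*(r + 2468938) = (2*(-788/(-1601))**3 + 4315342)*(3183/33319 + 2468938) = (2*(-788*(-1/1601))**3 + 4315342)*(82262548405/33319) = (2*(788/1601)**3 + 4315342)*(82262548405/33319) = (2*(489303872/4103684801) + 4315342)*(82262548405/33319) = (978607744/4103684801 + 4315342)*(82262548405/33319) = (17708804355124686/4103684801)*(82262548405/33319) = 1456771375458119291885425830/136730673884519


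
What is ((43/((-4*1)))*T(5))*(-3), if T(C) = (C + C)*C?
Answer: 3225/2 ≈ 1612.5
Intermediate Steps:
T(C) = 2*C² (T(C) = (2*C)*C = 2*C²)
((43/((-4*1)))*T(5))*(-3) = ((43/((-4*1)))*(2*5²))*(-3) = ((43/(-4))*(2*25))*(-3) = ((43*(-¼))*50)*(-3) = -43/4*50*(-3) = -1075/2*(-3) = 3225/2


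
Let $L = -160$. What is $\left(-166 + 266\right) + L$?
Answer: $-60$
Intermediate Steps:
$\left(-166 + 266\right) + L = \left(-166 + 266\right) - 160 = 100 - 160 = -60$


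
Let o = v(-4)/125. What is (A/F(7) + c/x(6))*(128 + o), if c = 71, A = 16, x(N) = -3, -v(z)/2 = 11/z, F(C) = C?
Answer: -2053277/750 ≈ -2737.7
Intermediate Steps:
v(z) = -22/z
o = 11/250 (o = -22/(-4)/125 = -22*(-¼)*(1/125) = (11/2)*(1/125) = 11/250 ≈ 0.044000)
(A/F(7) + c/x(6))*(128 + o) = (16/7 + 71/(-3))*(128 + 11/250) = (16*(⅐) + 71*(-⅓))*(32011/250) = (16/7 - 71/3)*(32011/250) = -449/21*32011/250 = -2053277/750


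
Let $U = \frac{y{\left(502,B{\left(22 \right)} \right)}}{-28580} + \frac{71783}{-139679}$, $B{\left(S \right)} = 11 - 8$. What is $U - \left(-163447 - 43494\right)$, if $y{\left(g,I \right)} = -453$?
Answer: $\frac{35917905518829}{173566340} \approx 2.0694 \cdot 10^{5}$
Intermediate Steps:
$B{\left(S \right)} = 3$
$U = - \frac{86447111}{173566340}$ ($U = - \frac{453}{-28580} + \frac{71783}{-139679} = \left(-453\right) \left(- \frac{1}{28580}\right) + 71783 \left(- \frac{1}{139679}\right) = \frac{453}{28580} - \frac{3121}{6073} = - \frac{86447111}{173566340} \approx -0.49806$)
$U - \left(-163447 - 43494\right) = - \frac{86447111}{173566340} - \left(-163447 - 43494\right) = - \frac{86447111}{173566340} - -206941 = - \frac{86447111}{173566340} + 206941 = \frac{35917905518829}{173566340}$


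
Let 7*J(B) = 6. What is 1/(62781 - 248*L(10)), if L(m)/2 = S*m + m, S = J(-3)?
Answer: 7/374987 ≈ 1.8667e-5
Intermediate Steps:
J(B) = 6/7 (J(B) = (⅐)*6 = 6/7)
S = 6/7 ≈ 0.85714
L(m) = 26*m/7 (L(m) = 2*(6*m/7 + m) = 2*(13*m/7) = 26*m/7)
1/(62781 - 248*L(10)) = 1/(62781 - 6448*10/7) = 1/(62781 - 248*260/7) = 1/(62781 - 64480/7) = 1/(374987/7) = 7/374987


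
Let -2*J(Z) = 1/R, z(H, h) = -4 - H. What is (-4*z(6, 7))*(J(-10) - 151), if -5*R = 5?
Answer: -6020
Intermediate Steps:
R = -1 (R = -⅕*5 = -1)
J(Z) = ½ (J(Z) = -½/(-1) = -½*(-1) = ½)
(-4*z(6, 7))*(J(-10) - 151) = (-4*(-4 - 1*6))*(½ - 151) = -4*(-4 - 6)*(-301/2) = -4*(-10)*(-301/2) = 40*(-301/2) = -6020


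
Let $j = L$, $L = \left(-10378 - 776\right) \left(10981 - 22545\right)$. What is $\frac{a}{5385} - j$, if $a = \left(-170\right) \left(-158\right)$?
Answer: $- \frac{138916684540}{1077} \approx -1.2898 \cdot 10^{8}$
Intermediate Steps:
$a = 26860$
$L = 128984856$ ($L = \left(-11154\right) \left(-11564\right) = 128984856$)
$j = 128984856$
$\frac{a}{5385} - j = \frac{26860}{5385} - 128984856 = 26860 \cdot \frac{1}{5385} - 128984856 = \frac{5372}{1077} - 128984856 = - \frac{138916684540}{1077}$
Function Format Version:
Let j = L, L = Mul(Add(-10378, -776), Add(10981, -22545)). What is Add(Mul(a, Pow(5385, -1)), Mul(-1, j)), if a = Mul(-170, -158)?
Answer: Rational(-138916684540, 1077) ≈ -1.2898e+8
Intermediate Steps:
a = 26860
L = 128984856 (L = Mul(-11154, -11564) = 128984856)
j = 128984856
Add(Mul(a, Pow(5385, -1)), Mul(-1, j)) = Add(Mul(26860, Pow(5385, -1)), Mul(-1, 128984856)) = Add(Mul(26860, Rational(1, 5385)), -128984856) = Add(Rational(5372, 1077), -128984856) = Rational(-138916684540, 1077)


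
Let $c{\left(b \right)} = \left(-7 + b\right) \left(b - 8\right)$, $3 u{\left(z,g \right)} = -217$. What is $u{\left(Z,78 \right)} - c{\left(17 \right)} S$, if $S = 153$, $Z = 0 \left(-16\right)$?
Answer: $- \frac{41527}{3} \approx -13842.0$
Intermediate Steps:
$Z = 0$
$u{\left(z,g \right)} = - \frac{217}{3}$ ($u{\left(z,g \right)} = \frac{1}{3} \left(-217\right) = - \frac{217}{3}$)
$c{\left(b \right)} = \left(-8 + b\right) \left(-7 + b\right)$ ($c{\left(b \right)} = \left(-7 + b\right) \left(-8 + b\right) = \left(-8 + b\right) \left(-7 + b\right)$)
$u{\left(Z,78 \right)} - c{\left(17 \right)} S = - \frac{217}{3} - \left(56 + 17^{2} - 255\right) 153 = - \frac{217}{3} - \left(56 + 289 - 255\right) 153 = - \frac{217}{3} - 90 \cdot 153 = - \frac{217}{3} - 13770 = - \frac{41527}{3}$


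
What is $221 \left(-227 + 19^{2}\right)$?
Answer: $29614$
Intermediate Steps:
$221 \left(-227 + 19^{2}\right) = 221 \left(-227 + 361\right) = 221 \cdot 134 = 29614$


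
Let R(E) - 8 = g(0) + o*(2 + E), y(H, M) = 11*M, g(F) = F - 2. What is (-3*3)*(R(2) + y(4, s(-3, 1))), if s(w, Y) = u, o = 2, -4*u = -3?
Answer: -801/4 ≈ -200.25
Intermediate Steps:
g(F) = -2 + F
u = 3/4 (u = -1/4*(-3) = 3/4 ≈ 0.75000)
s(w, Y) = 3/4
R(E) = 10 + 2*E (R(E) = 8 + ((-2 + 0) + 2*(2 + E)) = 8 + (-2 + (4 + 2*E)) = 8 + (2 + 2*E) = 10 + 2*E)
(-3*3)*(R(2) + y(4, s(-3, 1))) = (-3*3)*((10 + 2*2) + 11*(3/4)) = -9*((10 + 4) + 33/4) = -9*(14 + 33/4) = -9*89/4 = -801/4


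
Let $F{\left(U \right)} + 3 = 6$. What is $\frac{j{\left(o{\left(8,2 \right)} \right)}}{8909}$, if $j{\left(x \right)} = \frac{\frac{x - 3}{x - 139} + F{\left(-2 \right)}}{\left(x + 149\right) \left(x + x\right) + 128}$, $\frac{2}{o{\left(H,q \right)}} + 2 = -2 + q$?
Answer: $- \frac{53}{26192460} \approx -2.0235 \cdot 10^{-6}$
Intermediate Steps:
$o{\left(H,q \right)} = \frac{2}{-4 + q}$ ($o{\left(H,q \right)} = \frac{2}{-2 + \left(-2 + q\right)} = \frac{2}{-4 + q}$)
$F{\left(U \right)} = 3$ ($F{\left(U \right)} = -3 + 6 = 3$)
$j{\left(x \right)} = \frac{3 + \frac{-3 + x}{-139 + x}}{128 + 2 x \left(149 + x\right)}$ ($j{\left(x \right)} = \frac{\frac{x - 3}{x - 139} + 3}{\left(x + 149\right) \left(x + x\right) + 128} = \frac{\frac{-3 + x}{-139 + x} + 3}{\left(149 + x\right) 2 x + 128} = \frac{\frac{-3 + x}{-139 + x} + 3}{2 x \left(149 + x\right) + 128} = \frac{3 + \frac{-3 + x}{-139 + x}}{128 + 2 x \left(149 + x\right)}$)
$\frac{j{\left(o{\left(8,2 \right)} \right)}}{8909} = \frac{2 \frac{1}{-8896 + \left(\frac{2}{-4 + 2}\right)^{3} - 20647 \frac{2}{-4 + 2} + 10 \left(\frac{2}{-4 + 2}\right)^{2}} \left(-105 + \frac{2}{-4 + 2}\right)}{8909} = \frac{2 \left(-105 + \frac{2}{-2}\right)}{-8896 + \left(\frac{2}{-2}\right)^{3} - 20647 \frac{2}{-2} + 10 \left(\frac{2}{-2}\right)^{2}} \cdot \frac{1}{8909} = \frac{2 \left(-105 + 2 \left(- \frac{1}{2}\right)\right)}{-8896 + \left(2 \left(- \frac{1}{2}\right)\right)^{3} - 20647 \cdot 2 \left(- \frac{1}{2}\right) + 10 \left(2 \left(- \frac{1}{2}\right)\right)^{2}} \cdot \frac{1}{8909} = \frac{2 \left(-105 - 1\right)}{-8896 + \left(-1\right)^{3} - -20647 + 10 \left(-1\right)^{2}} \cdot \frac{1}{8909} = 2 \frac{1}{-8896 - 1 + 20647 + 10 \cdot 1} \left(-106\right) \frac{1}{8909} = 2 \frac{1}{-8896 - 1 + 20647 + 10} \left(-106\right) \frac{1}{8909} = 2 \cdot \frac{1}{11760} \left(-106\right) \frac{1}{8909} = \left(- \frac{53}{2940}\right) \frac{1}{8909} = - \frac{53}{26192460}$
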